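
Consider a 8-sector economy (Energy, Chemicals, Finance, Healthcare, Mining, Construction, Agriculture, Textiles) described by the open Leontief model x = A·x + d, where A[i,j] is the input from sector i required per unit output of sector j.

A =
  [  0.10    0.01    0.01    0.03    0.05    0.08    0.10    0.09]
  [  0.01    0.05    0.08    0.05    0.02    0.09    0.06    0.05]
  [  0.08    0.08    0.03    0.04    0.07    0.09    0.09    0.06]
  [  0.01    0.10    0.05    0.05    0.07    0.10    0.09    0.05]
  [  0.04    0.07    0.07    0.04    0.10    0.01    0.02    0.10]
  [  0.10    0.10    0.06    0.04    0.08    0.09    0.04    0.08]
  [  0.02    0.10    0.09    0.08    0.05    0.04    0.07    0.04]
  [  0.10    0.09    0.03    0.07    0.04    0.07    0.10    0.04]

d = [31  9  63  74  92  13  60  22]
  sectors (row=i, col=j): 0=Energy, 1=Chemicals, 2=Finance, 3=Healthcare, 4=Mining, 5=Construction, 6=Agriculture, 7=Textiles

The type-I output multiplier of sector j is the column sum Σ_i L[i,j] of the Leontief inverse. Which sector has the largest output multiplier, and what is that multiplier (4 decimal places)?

Chemicals (2.2033)

Form M = I − A:
  [  0.90   -0.01   -0.01   -0.03   -0.05   -0.08   -0.10   -0.09]
  [ -0.01    0.95   -0.08   -0.05   -0.02   -0.09   -0.06   -0.05]
  [ -0.08   -0.08    0.97   -0.04   -0.07   -0.09   -0.09   -0.06]
  [ -0.01   -0.10   -0.05    0.95   -0.07   -0.10   -0.09   -0.05]
  [ -0.04   -0.07   -0.07   -0.04    0.90   -0.01   -0.02   -0.10]
  [ -0.10   -0.10   -0.06   -0.04   -0.08    0.91   -0.04   -0.08]
  [ -0.02   -0.10   -0.09   -0.08   -0.05   -0.04    0.93   -0.04]
  [ -0.10   -0.09   -0.03   -0.07   -0.04   -0.07   -0.10    0.96]
Leontief inverse L = M⁻¹:
  [  1.1594    0.0805    0.0595    0.0792    0.1059    0.1446    0.1680    0.1508]
  [  0.0585    1.1168    0.1260    0.0927    0.0697    0.1520    0.1184    0.1012]
  [  0.1419    0.1599    1.0895    0.0946    0.1331    0.1650    0.1640    0.1291]
  [  0.0655    0.1817    0.1111    1.1036    0.1315    0.1733    0.1589    0.1148]
  [  0.0911    0.1357    0.1166    0.0850    1.1527    0.0707    0.0827    0.1567]
  [  0.1711    0.1846    0.1216    0.0978    0.1488    1.1740    0.1221    0.1568]
  [  0.0697    0.1754    0.1451    0.1299    0.1067    0.1110    1.1384    0.0993]
  [  0.1590    0.1687    0.0890    0.1246    0.1013    0.1472    0.1763    1.1076]
Total output x = L · d:
  x_0 = 1.1594·31 + 0.0805·9 + 0.0595·63 + 0.0792·74 + 0.1059·92 + 0.1446·13 + 0.1680·60 + 0.1508·22 = 71.2953
  x_1 = 0.0585·31 + 1.1168·9 + 0.1260·63 + 0.0927·74 + 0.0697·92 + 0.1520·13 + 0.1184·60 + 0.1012·22 = 44.3836
  x_2 = 0.1419·31 + 0.1599·9 + 1.0895·63 + 0.0946·74 + 0.1331·92 + 0.1650·13 + 0.1640·60 + 0.1291·22 = 108.5457
  x_3 = 0.0655·31 + 0.1817·9 + 0.1111·63 + 1.1036·74 + 0.1315·92 + 0.1733·13 + 0.1589·60 + 0.1148·22 = 118.7424
  x_4 = 0.0911·31 + 0.1357·9 + 0.1166·63 + 0.0850·74 + 1.1527·92 + 0.0707·13 + 0.0827·60 + 0.1567·22 = 133.0578
  x_5 = 0.1711·31 + 0.1846·9 + 0.1216·63 + 0.0978·74 + 0.1488·92 + 1.1740·13 + 0.1221·60 + 0.1568·22 = 61.5830
  x_6 = 0.0697·31 + 0.1754·9 + 0.1451·63 + 0.1299·74 + 0.1067·92 + 0.1110·13 + 1.1384·60 + 0.0993·22 = 104.2440
  x_7 = 0.1590·31 + 0.1687·9 + 0.0890·63 + 0.1246·74 + 0.1013·92 + 0.1472·13 + 0.1763·60 + 1.1076·22 = 67.4478
Output multipliers (column sums of L):
  Energy: 1.9164
  Chemicals: 2.2033
  Finance: 1.8584
  Healthcare: 1.8073
  Mining: 1.9496
  Construction: 2.1378
  Agriculture: 2.1289
  Textiles: 2.0163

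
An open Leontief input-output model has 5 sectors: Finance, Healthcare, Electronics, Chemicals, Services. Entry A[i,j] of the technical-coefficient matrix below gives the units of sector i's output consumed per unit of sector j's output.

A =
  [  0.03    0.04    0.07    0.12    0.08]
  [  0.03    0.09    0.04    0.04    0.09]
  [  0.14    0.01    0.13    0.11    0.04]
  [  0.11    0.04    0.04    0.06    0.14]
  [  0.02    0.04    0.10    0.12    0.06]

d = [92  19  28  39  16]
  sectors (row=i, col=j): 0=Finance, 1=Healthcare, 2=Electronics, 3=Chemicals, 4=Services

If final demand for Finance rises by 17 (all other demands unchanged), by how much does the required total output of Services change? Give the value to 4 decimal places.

1.0955

Form M = I − A:
  [  0.97   -0.04   -0.07   -0.12   -0.08]
  [ -0.03    0.91   -0.04   -0.04   -0.09]
  [ -0.14   -0.01    0.87   -0.11   -0.04]
  [ -0.11   -0.04   -0.04    0.94   -0.14]
  [ -0.02   -0.04   -0.10   -0.12    0.94]
Leontief inverse L = M⁻¹:
  [  1.0706    0.0613    0.1113    0.1685    0.1268]
  [  0.0566    1.1112    0.0738    0.0793    0.1262]
  [  0.1943    0.0336    1.1859    0.1773    0.0966]
  [  0.1456    0.0649    0.0879    1.1196    0.1891]
  [  0.0644    0.0604    0.1429    0.1688    1.1063]
Total output x = L · d:
  x_0 = 1.0706·92 + 0.0613·19 + 0.1113·28 + 0.1685·39 + 0.1268·16 = 111.3756
  x_1 = 0.0566·92 + 1.1112·19 + 0.0738·28 + 0.0793·39 + 0.1262·16 = 33.4966
  x_2 = 0.1943·92 + 0.0336·19 + 1.1859·28 + 0.1773·39 + 0.0966·16 = 60.1807
  x_3 = 0.1456·92 + 0.0649·19 + 0.0879·28 + 1.1196·39 + 0.1891·16 = 63.7753
  x_4 = 0.0644·92 + 0.0604·19 + 0.1429·28 + 0.1688·39 + 1.1063·16 = 35.3601
Δx_4 = L[4,0] · Δd_0 = 0.0644 · 17 = 1.0955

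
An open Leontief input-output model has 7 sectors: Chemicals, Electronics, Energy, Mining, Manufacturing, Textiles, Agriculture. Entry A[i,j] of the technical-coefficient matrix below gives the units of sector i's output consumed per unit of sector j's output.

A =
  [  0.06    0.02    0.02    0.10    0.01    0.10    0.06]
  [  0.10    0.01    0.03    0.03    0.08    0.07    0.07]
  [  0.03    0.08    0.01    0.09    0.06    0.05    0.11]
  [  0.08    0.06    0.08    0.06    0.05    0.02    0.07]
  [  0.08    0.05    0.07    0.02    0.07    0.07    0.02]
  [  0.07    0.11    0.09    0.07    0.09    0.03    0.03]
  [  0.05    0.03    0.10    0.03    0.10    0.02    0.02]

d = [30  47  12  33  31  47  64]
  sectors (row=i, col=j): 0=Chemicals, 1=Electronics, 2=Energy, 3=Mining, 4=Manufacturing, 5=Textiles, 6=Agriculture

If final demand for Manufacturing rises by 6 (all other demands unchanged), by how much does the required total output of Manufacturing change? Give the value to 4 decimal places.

Form M = I − A:
  [  0.94   -0.02   -0.02   -0.10   -0.01   -0.10   -0.06]
  [ -0.10    0.99   -0.03   -0.03   -0.08   -0.07   -0.07]
  [ -0.03   -0.08    0.99   -0.09   -0.06   -0.05   -0.11]
  [ -0.08   -0.06   -0.08    0.94   -0.05   -0.02   -0.07]
  [ -0.08   -0.05   -0.07   -0.02    0.93   -0.07   -0.02]
  [ -0.07   -0.11   -0.09   -0.07   -0.09    0.97   -0.03]
  [ -0.05   -0.03   -0.10   -0.03   -0.10   -0.02    0.98]
Leontief inverse L = M⁻¹:
  [  1.1022    0.0552    0.0598    0.1384    0.0504    0.1291    0.0930]
  [  0.1426    1.0436    0.0685    0.0687    0.1206    0.1058    0.1016]
  [  0.0799    0.1139    1.0555    0.1264    0.1093    0.0844    0.1453]
  [  0.1254    0.0932    0.1173    1.1011    0.0935    0.0574    0.1098]
  [  0.1226    0.0840    0.1035    0.0589    1.1099    0.1065    0.0552]
  [  0.1263    0.1493    0.1321    0.1164    0.1414    1.0757    0.0774]
  [  0.0877    0.0608    0.1297    0.0642    0.1364    0.0530    1.0537]
Total output x = L · d:
  x_0 = 1.1022·30 + 0.0552·47 + 0.0598·12 + 0.1384·33 + 0.0504·31 + 0.1291·47 + 0.0930·64 = 54.5296
  x_1 = 0.1426·30 + 1.0436·47 + 0.0685·12 + 0.0687·33 + 0.1206·31 + 0.1058·47 + 0.1016·64 = 71.6236
  x_2 = 0.0799·30 + 0.1139·47 + 1.0555·12 + 0.1264·33 + 0.1093·31 + 0.0844·47 + 0.1453·64 = 41.2413
  x_3 = 0.1254·30 + 0.0932·47 + 0.1173·12 + 1.1011·33 + 0.0935·31 + 0.0574·47 + 0.1098·64 = 58.5127
  x_4 = 0.1226·30 + 0.0840·47 + 0.1035·12 + 0.0589·33 + 1.1099·31 + 0.1065·47 + 0.0552·64 = 53.7589
  x_5 = 0.1263·30 + 0.1493·47 + 0.1321·12 + 0.1164·33 + 0.1414·31 + 1.0757·47 + 0.0774·64 = 76.1249
  x_6 = 0.0877·30 + 0.0608·47 + 0.1297·12 + 0.0642·33 + 0.1364·31 + 0.0530·47 + 1.0537·64 = 83.3195
Δx_4 = L[4,4] · Δd_4 = 1.1099 · 6 = 6.6594

6.6594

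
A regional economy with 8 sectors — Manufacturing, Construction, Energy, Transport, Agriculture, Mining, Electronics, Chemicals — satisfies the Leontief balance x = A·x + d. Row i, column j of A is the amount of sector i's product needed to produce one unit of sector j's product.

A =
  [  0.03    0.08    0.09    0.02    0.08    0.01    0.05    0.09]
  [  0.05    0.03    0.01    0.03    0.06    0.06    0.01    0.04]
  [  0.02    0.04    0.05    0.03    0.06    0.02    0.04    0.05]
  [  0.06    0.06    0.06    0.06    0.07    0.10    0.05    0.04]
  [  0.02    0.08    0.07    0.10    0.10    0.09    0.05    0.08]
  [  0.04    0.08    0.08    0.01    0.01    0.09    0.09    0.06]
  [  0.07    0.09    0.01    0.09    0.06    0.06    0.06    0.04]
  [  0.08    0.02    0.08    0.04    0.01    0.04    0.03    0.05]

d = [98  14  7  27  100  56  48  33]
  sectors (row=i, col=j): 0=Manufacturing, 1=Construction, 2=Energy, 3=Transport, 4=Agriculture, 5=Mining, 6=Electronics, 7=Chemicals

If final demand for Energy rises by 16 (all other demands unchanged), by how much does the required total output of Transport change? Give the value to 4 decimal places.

Form M = I − A:
  [  0.97   -0.08   -0.09   -0.02   -0.08   -0.01   -0.05   -0.09]
  [ -0.05    0.97   -0.01   -0.03   -0.06   -0.06   -0.01   -0.04]
  [ -0.02   -0.04    0.95   -0.03   -0.06   -0.02   -0.04   -0.05]
  [ -0.06   -0.06   -0.06    0.94   -0.07   -0.10   -0.05   -0.04]
  [ -0.02   -0.08   -0.07   -0.10    0.90   -0.09   -0.05   -0.08]
  [ -0.04   -0.08   -0.08   -0.01   -0.01    0.91   -0.09   -0.06]
  [ -0.07   -0.09   -0.01   -0.09   -0.06   -0.06    0.94   -0.04]
  [ -0.08   -0.02   -0.08   -0.04   -0.01   -0.04   -0.03    0.95]
Leontief inverse L = M⁻¹:
  [  1.0651    0.1218    0.1314    0.0580    0.1236    0.0525    0.0825    0.1326]
  [  0.0729    1.0616    0.0420    0.0536    0.0884    0.0918    0.0356    0.0708]
  [  0.0448    0.0712    1.0798    0.0575    0.0910    0.0520    0.0645    0.0802]
  [  0.0991    0.1137    0.1103    1.1001    0.1183    0.1537    0.0936    0.0899]
  [  0.0679    0.1405    0.1284    0.1501    1.1566    0.1563    0.0994    0.1369]
  [  0.0769    0.1253    0.1203    0.0432    0.0488    1.1331    0.1272    0.1017]
  [  0.1100    0.1417    0.0567    0.1305    0.1087    0.1133    1.1000    0.0875]
  [  0.1066    0.0546    0.1157    0.0647    0.0426    0.0701    0.0582    1.0843]
Total output x = L · d:
  x_0 = 1.0651·98 + 0.1218·14 + 0.1314·7 + 0.0580·27 + 0.1236·100 + 0.0525·56 + 0.0825·48 + 0.1326·33 = 132.2038
  x_1 = 0.0729·98 + 1.0616·14 + 0.0420·7 + 0.0536·27 + 0.0884·100 + 0.0918·56 + 0.0356·48 + 0.0708·33 = 41.7753
  x_2 = 0.0448·98 + 0.0712·14 + 1.0798·7 + 0.0575·27 + 0.0910·100 + 0.0520·56 + 0.0645·48 + 0.0802·33 = 32.2460
  x_3 = 0.0991·98 + 0.1137·14 + 0.1103·7 + 1.1001·27 + 0.1183·100 + 0.1537·56 + 0.0936·48 + 0.0899·33 = 69.6730
  x_4 = 0.0679·98 + 0.1405·14 + 0.1284·7 + 0.1501·27 + 1.1566·100 + 0.1563·56 + 0.0994·48 + 0.1369·33 = 147.2783
  x_5 = 0.0769·98 + 0.1253·14 + 0.1203·7 + 0.0432·27 + 0.0488·100 + 1.1331·56 + 0.1272·48 + 0.1017·33 = 89.0921
  x_6 = 0.1100·98 + 0.1417·14 + 0.0567·7 + 0.1305·27 + 0.1087·100 + 0.1133·56 + 1.1000·48 + 0.0875·33 = 89.5856
  x_7 = 0.1066·98 + 0.0546·14 + 0.1157·7 + 0.0647·27 + 0.0426·100 + 0.0701·56 + 0.0582·48 + 1.0843·33 = 60.5289
Δx_3 = L[3,2] · Δd_2 = 0.1103 · 16 = 1.7645

1.7645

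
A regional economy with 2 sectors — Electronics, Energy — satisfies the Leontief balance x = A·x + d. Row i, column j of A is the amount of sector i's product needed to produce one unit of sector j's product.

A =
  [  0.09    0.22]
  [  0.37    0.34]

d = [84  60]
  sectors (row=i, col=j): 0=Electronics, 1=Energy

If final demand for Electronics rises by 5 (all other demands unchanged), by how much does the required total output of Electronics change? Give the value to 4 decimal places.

6.3559

Form M = I − A:
  [  0.91   -0.22]
  [ -0.37    0.66]
Leontief inverse L = M⁻¹:
  [  1.2712    0.4237]
  [  0.7126    1.7527]
Total output x = L · d:
  x_0 = 1.2712·84 + 0.4237·60 = 132.2034
  x_1 = 0.7126·84 + 1.7527·60 = 165.0231
Δx_0 = L[0,0] · Δd_0 = 1.2712 · 5 = 6.3559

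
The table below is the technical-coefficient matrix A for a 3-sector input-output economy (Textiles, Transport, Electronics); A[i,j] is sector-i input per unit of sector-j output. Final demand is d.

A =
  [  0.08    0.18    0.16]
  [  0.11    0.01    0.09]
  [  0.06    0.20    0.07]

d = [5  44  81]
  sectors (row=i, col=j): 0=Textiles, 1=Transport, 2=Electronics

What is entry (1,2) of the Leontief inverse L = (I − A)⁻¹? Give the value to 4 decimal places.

L[1,2] = 0.1258

Form M = I − A:
  [  0.92   -0.18   -0.16]
  [ -0.11    0.99   -0.09]
  [ -0.06   -0.20    0.93]
Leontief inverse L = M⁻¹:
  [  1.1311    0.2499    0.2188]
  [  0.1349    1.0601    0.1258]
  [  0.1020    0.2441    1.1164]
Total output x = L · d:
  x_0 = 1.1311·5 + 0.2499·44 + 0.2188·81 = 34.3699
  x_1 = 0.1349·5 + 1.0601·44 + 0.1258·81 = 57.5071
  x_2 = 0.1020·5 + 0.2441·44 + 1.1164·81 = 101.6813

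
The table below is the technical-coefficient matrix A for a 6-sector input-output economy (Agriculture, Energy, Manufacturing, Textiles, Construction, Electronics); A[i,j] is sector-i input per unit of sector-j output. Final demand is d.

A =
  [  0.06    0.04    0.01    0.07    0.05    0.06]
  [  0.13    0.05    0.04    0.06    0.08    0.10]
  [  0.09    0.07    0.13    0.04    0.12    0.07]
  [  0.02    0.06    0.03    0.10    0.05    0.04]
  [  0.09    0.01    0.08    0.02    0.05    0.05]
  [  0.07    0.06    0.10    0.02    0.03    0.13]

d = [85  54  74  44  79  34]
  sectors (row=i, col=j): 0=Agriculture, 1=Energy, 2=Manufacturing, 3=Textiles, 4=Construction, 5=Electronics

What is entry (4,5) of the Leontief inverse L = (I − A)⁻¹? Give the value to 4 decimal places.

L[4,5] = 0.0858

Form M = I − A:
  [  0.94   -0.04   -0.01   -0.07   -0.05   -0.06]
  [ -0.13    0.95   -0.04   -0.06   -0.08   -0.10]
  [ -0.09   -0.07    0.87   -0.04   -0.12   -0.07]
  [ -0.02   -0.06   -0.03    0.90   -0.05   -0.04]
  [ -0.09   -0.01   -0.08   -0.02    0.95   -0.05]
  [ -0.07   -0.06   -0.10   -0.02   -0.03    0.87]
Leontief inverse L = M⁻¹:
  [  1.0920    0.0613    0.0363    0.0944    0.0752    0.0939]
  [  0.1832    1.0837    0.0843    0.0964    0.1215    0.1554]
  [  0.1576    0.1096    1.1905    0.0794    0.1763    0.1330]
  [  0.0543    0.0833    0.0591    1.1269    0.0790    0.0744]
  [  0.1263    0.0332    0.1138    0.0430    1.0814    0.0858]
  [  0.1242    0.0953    0.1509    0.0508    0.0738    1.1877]
Total output x = L · d:
  x_0 = 1.0920·85 + 0.0613·54 + 0.0363·74 + 0.0944·44 + 0.0752·79 + 0.0939·34 = 112.1063
  x_1 = 0.1832·85 + 1.0837·54 + 0.0843·74 + 0.0964·44 + 0.1215·79 + 0.1554·34 = 99.4590
  x_2 = 0.1576·85 + 0.1096·54 + 1.1905·74 + 0.0794·44 + 0.1763·79 + 0.1330·34 = 129.3575
  x_3 = 0.0543·85 + 0.0833·54 + 0.0591·74 + 1.1269·44 + 0.0790·79 + 0.0744·34 = 71.8475
  x_4 = 0.1263·85 + 0.0332·54 + 0.1138·74 + 0.0430·44 + 1.0814·79 + 0.0858·34 = 111.1952
  x_5 = 0.1242·85 + 0.0953·54 + 0.1509·74 + 0.0508·44 + 0.0738·79 + 1.1877·34 = 75.3144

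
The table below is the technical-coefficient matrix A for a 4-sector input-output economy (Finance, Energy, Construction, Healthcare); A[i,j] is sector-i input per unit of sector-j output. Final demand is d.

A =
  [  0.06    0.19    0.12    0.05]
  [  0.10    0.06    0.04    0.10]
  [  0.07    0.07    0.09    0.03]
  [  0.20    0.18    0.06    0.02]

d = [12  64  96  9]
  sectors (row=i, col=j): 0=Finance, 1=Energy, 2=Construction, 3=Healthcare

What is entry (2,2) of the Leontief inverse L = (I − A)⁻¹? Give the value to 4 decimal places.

Form M = I − A:
  [  0.94   -0.19   -0.12   -0.05]
  [ -0.10    0.94   -0.04   -0.10]
  [ -0.07   -0.07    0.91   -0.03]
  [ -0.20   -0.18   -0.06    0.98]
Leontief inverse L = M⁻¹:
  [  1.1222    0.2560    0.1651    0.0884]
  [  0.1519    1.1242    0.0777    0.1248]
  [  0.1067    0.1149    1.1214    0.0515]
  [  0.2635    0.2658    0.1166    1.0645]
Total output x = L · d:
  x_0 = 1.1222·12 + 0.2560·64 + 0.1651·96 + 0.0884·9 = 46.4954
  x_1 = 0.1519·12 + 1.1242·64 + 0.0777·96 + 0.1248·9 = 82.3559
  x_2 = 0.1067·12 + 0.1149·64 + 1.1214·96 + 0.0515·9 = 116.7561
  x_3 = 0.2635·12 + 0.2658·64 + 0.1166·96 + 1.0645·9 = 40.9475

L[2,2] = 1.1214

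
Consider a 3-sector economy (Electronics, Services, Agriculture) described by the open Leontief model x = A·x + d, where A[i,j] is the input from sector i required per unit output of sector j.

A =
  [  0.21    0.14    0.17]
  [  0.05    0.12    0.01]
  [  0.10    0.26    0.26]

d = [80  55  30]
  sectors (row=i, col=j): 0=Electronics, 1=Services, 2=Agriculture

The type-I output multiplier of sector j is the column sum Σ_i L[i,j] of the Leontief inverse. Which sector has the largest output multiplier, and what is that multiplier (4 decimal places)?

Services (1.9081)

Form M = I − A:
  [  0.79   -0.14   -0.17]
  [ -0.05    0.88   -0.01]
  [ -0.10   -0.26    0.74]
Leontief inverse L = M⁻¹:
  [  1.3239    0.3017    0.3082]
  [  0.0776    1.1586    0.0335]
  [  0.2062    0.4478    1.4048]
Total output x = L · d:
  x_0 = 1.3239·80 + 0.3017·55 + 0.3082·30 = 131.7544
  x_1 = 0.0776·80 + 1.1586·55 + 0.0335·30 = 70.9323
  x_2 = 0.2062·80 + 0.4478·55 + 1.4048·30 = 83.2673
Output multipliers (column sums of L):
  Electronics: 1.6077
  Services: 1.9081
  Agriculture: 1.7465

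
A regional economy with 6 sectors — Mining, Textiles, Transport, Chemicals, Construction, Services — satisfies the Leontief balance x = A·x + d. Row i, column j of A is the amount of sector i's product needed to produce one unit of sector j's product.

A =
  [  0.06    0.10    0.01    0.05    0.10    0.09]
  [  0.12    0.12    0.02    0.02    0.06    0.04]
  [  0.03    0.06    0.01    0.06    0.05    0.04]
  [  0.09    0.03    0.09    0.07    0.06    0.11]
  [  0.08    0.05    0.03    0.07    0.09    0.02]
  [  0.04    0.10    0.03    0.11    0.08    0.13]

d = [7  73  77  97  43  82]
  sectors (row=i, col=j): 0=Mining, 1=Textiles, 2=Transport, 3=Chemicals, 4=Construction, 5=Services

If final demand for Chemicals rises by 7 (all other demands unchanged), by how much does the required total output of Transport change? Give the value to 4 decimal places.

0.6017

Form M = I − A:
  [  0.94   -0.10   -0.01   -0.05   -0.10   -0.09]
  [ -0.12    0.88   -0.02   -0.02   -0.06   -0.04]
  [ -0.03   -0.06    0.99   -0.06   -0.05   -0.04]
  [ -0.09   -0.03   -0.09    0.93   -0.06   -0.11]
  [ -0.08   -0.05   -0.03   -0.07    0.91   -0.02]
  [ -0.04   -0.10   -0.03   -0.11   -0.08    0.87]
Leontief inverse L = M⁻¹:
  [  1.1126    0.1562    0.0317    0.0932    0.1527    0.1390]
  [  0.1692    1.1755    0.0362    0.0547    0.1090    0.0826]
  [  0.0627    0.0926    1.0250    0.0860    0.0812    0.0706]
  [  0.1391    0.0874    0.1136    1.1206    0.1159    0.1680]
  [  0.1221    0.0917    0.0486    0.1038    1.1330    0.0583]
  [  0.1016    0.1650    0.0598    0.1648    0.1412    1.1943]
Total output x = L · d:
  x_0 = 1.1126·7 + 0.1562·73 + 0.0317·77 + 0.0932·97 + 0.1527·43 + 0.1390·82 = 48.6371
  x_1 = 0.1692·7 + 1.1755·73 + 0.0362·77 + 0.0547·97 + 0.1090·43 + 0.0826·82 = 106.5549
  x_2 = 0.0627·7 + 0.0926·73 + 1.0250·77 + 0.0860·97 + 0.0812·43 + 0.0706·82 = 103.7407
  x_3 = 0.1391·7 + 0.0874·73 + 0.1136·77 + 1.1206·97 + 0.1159·43 + 0.1680·82 = 143.5602
  x_4 = 0.1221·7 + 0.0917·73 + 0.0486·77 + 0.1038·97 + 1.1330·43 + 0.0583·82 = 74.8650
  x_5 = 0.1016·7 + 0.1650·73 + 0.0598·77 + 0.1648·97 + 0.1412·43 + 1.1943·82 = 137.3494
Δx_2 = L[2,3] · Δd_3 = 0.0860 · 7 = 0.6017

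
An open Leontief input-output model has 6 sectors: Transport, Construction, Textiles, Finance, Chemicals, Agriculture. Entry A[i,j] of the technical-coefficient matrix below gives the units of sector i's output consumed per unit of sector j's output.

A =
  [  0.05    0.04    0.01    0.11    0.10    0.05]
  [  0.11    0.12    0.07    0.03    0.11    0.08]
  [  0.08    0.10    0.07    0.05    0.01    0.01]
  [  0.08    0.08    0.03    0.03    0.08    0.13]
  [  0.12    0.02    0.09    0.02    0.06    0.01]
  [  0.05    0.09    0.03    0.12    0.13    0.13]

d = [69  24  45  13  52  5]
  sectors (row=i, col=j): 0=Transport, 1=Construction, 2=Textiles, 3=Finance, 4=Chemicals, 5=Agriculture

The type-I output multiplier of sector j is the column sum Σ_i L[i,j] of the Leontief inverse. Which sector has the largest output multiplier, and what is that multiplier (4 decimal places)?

Chemicals (1.8541)

Form M = I − A:
  [  0.95   -0.04   -0.01   -0.11   -0.10   -0.05]
  [ -0.11    0.88   -0.07   -0.03   -0.11   -0.08]
  [ -0.08   -0.10    0.93   -0.05   -0.01   -0.01]
  [ -0.08   -0.08   -0.03    0.97   -0.08   -0.13]
  [ -0.12   -0.02   -0.09   -0.02    0.94   -0.01]
  [ -0.05   -0.09   -0.03   -0.12   -0.13    0.87]
Leontief inverse L = M⁻¹:
  [  1.1018    0.0809    0.0404    0.1444    0.1525    0.0946]
  [  0.1844    1.1836    0.1161    0.0841    0.1853    0.1355]
  [  0.1253    0.1437    1.0969    0.0820    0.0552    0.0459]
  [  0.1407    0.1344    0.0668    1.0804    0.1489    0.1844]
  [  0.1610    0.0538    0.1149    0.0529    1.0980    0.0361]
  [  0.1302    0.1586    0.0785    0.1767    0.2144    1.2013]
Total output x = L · d:
  x_0 = 1.1018·69 + 0.0809·24 + 0.0404·45 + 0.1444·13 + 0.1525·52 + 0.0946·5 = 90.0631
  x_1 = 0.1844·69 + 1.1836·24 + 0.1161·45 + 0.0841·13 + 0.1853·52 + 0.1355·5 = 57.7619
  x_2 = 0.1253·69 + 0.1437·24 + 1.0969·45 + 0.0820·13 + 0.0552·52 + 0.0459·5 = 65.6201
  x_3 = 0.1407·69 + 0.1344·24 + 0.0668·45 + 1.0804·13 + 0.1489·52 + 0.1844·5 = 38.6477
  x_4 = 0.1610·69 + 0.0538·24 + 0.1149·45 + 0.0529·13 + 1.0980·52 + 0.0361·5 = 75.5312
  x_5 = 0.1302·69 + 0.1586·24 + 0.0785·45 + 0.1767·13 + 0.2144·52 + 1.2013·5 = 35.7783
Output multipliers (column sums of L):
  Transport: 1.8434
  Construction: 1.7552
  Textiles: 1.5137
  Finance: 1.6205
  Chemicals: 1.8541
  Agriculture: 1.6976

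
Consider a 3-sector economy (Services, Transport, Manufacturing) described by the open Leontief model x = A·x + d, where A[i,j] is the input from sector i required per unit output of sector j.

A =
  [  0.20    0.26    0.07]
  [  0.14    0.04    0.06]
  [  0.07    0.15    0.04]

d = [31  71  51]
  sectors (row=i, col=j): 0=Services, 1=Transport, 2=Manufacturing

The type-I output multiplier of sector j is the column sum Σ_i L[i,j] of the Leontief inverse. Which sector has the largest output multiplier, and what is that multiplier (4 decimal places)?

Transport (1.6884)

Form M = I − A:
  [  0.80   -0.26   -0.07]
  [ -0.14    0.96   -0.06]
  [ -0.07   -0.15    0.96]
Leontief inverse L = M⁻¹:
  [  1.3267    0.3781    0.1204]
  [  0.2015    1.1094    0.0840]
  [  0.1282    0.2009    1.0636]
Total output x = L · d:
  x_0 = 1.3267·31 + 0.3781·71 + 0.1204·51 = 74.1136
  x_1 = 0.2015·31 + 1.1094·71 + 0.0840·51 = 89.2967
  x_2 = 0.1282·31 + 0.2009·71 + 1.0636·51 = 72.4817
Output multipliers (column sums of L):
  Services: 1.6564
  Transport: 1.6884
  Manufacturing: 1.2680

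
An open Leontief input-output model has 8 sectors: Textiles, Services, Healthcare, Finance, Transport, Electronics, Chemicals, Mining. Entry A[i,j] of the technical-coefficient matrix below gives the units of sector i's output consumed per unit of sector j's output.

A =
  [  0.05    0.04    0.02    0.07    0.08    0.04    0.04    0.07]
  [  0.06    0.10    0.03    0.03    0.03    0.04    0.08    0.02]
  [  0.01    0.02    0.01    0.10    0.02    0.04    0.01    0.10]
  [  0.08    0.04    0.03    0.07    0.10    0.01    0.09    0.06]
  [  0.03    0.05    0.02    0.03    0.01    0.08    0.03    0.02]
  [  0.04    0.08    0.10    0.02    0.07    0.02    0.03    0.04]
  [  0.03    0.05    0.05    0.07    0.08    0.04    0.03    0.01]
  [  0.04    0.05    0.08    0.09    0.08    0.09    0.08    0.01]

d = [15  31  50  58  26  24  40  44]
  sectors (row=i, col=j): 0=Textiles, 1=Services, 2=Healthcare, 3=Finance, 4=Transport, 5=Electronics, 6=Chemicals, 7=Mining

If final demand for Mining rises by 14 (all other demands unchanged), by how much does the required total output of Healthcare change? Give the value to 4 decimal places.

1.6863

Form M = I − A:
  [  0.95   -0.04   -0.02   -0.07   -0.08   -0.04   -0.04   -0.07]
  [ -0.06    0.90   -0.03   -0.03   -0.03   -0.04   -0.08   -0.02]
  [ -0.01   -0.02    0.99   -0.10   -0.02   -0.04   -0.01   -0.10]
  [ -0.08   -0.04   -0.03    0.93   -0.10   -0.01   -0.09   -0.06]
  [ -0.03   -0.05   -0.02   -0.03    0.99   -0.08   -0.03   -0.02]
  [ -0.04   -0.08   -0.10   -0.02   -0.07    0.98   -0.03   -0.04]
  [ -0.03   -0.05   -0.05   -0.07   -0.08   -0.04    0.97   -0.01]
  [ -0.04   -0.05   -0.08   -0.09   -0.08   -0.09   -0.08    0.99]
Leontief inverse L = M⁻¹:
  [  1.0804    0.0766    0.0487    0.1094    0.1206    0.0720    0.0754    0.0956]
  [  0.0883    1.1375    0.0556    0.0656    0.0667    0.0670    0.1119    0.0440]
  [  0.0361    0.0485    1.0359    0.1337    0.0565    0.0645    0.0423    0.1204]
  [  0.1143    0.0806    0.0601    1.1171    0.1467    0.0473    0.1290    0.0897]
  [  0.0499    0.0768    0.0415    0.0538    1.0369    0.0977    0.0520    0.0380]
  [  0.0657    0.1144    0.1233    0.0589    0.1018    1.0504    0.0601    0.0681]
  [  0.0557    0.0813    0.0718    0.1026    0.1117    0.0651    1.0585    0.0346]
  [  0.0759    0.0950    0.1143    0.1381    0.1282    0.1244    0.1190    1.0461]
Total output x = L · d:
  x_0 = 1.0804·15 + 0.0766·31 + 0.0487·50 + 0.1094·58 + 0.1206·26 + 0.0720·24 + 0.0754·40 + 0.0956·44 = 39.4441
  x_1 = 0.0883·15 + 1.1375·31 + 0.0556·50 + 0.0656·58 + 0.0667·26 + 0.0670·24 + 0.1119·40 + 0.0440·44 = 52.9214
  x_2 = 0.0361·15 + 0.0485·31 + 1.0359·50 + 0.1337·58 + 0.0565·26 + 0.0645·24 + 0.0423·40 + 0.1204·44 = 71.6017
  x_3 = 0.1143·15 + 0.0806·31 + 0.0601·50 + 1.1171·58 + 0.1467·26 + 0.0473·24 + 0.1290·40 + 0.0897·44 = 86.0620
  x_4 = 0.0499·15 + 0.0768·31 + 0.0415·50 + 0.0538·58 + 1.0369·26 + 0.0977·24 + 0.0520·40 + 0.0380·44 = 41.3819
  x_5 = 0.0657·15 + 0.1144·31 + 0.1233·50 + 0.0589·58 + 0.1018·26 + 1.0504·24 + 0.0601·40 + 0.0681·44 = 47.3705
  x_6 = 0.0557·15 + 0.0813·31 + 0.0718·50 + 0.1026·58 + 0.1117·26 + 0.0651·24 + 1.0585·40 + 0.0346·44 = 61.2251
  x_7 = 0.0759·15 + 0.0950·31 + 0.1143·50 + 0.1381·58 + 0.1282·26 + 0.1244·24 + 0.1190·40 + 1.0461·44 = 74.9186
Δx_2 = L[2,7] · Δd_7 = 0.1204 · 14 = 1.6863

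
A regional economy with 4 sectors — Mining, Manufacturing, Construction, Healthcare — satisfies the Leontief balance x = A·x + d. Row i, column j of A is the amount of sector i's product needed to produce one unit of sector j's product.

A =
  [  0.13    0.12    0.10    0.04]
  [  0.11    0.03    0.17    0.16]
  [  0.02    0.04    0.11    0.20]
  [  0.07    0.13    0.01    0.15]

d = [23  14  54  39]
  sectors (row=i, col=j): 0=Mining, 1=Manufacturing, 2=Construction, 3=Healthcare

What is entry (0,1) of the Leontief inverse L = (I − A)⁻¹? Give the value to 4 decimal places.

Form M = I − A:
  [  0.87   -0.12   -0.10   -0.04]
  [ -0.11    0.97   -0.17   -0.16]
  [ -0.02   -0.04    0.89   -0.20]
  [ -0.07   -0.13   -0.01    0.85]
Leontief inverse L = M⁻¹:
  [  1.1851    0.1705    0.1672    0.1272]
  [  0.1656    1.0970    0.2312    0.2687]
  [  0.0619    0.0942    1.1518    0.2917]
  [  0.1237    0.1829    0.0627    1.2315]
Total output x = L · d:
  x_0 = 1.1851·23 + 0.1705·14 + 0.1672·54 + 0.1272·39 = 43.6317
  x_1 = 0.1656·23 + 1.0970·14 + 0.2312·54 + 0.2687·39 = 42.1276
  x_2 = 0.0619·23 + 0.0942·14 + 1.1518·54 + 0.2917·39 = 76.3158
  x_3 = 0.1237·23 + 0.1829·14 + 0.0627·54 + 1.2315·39 = 56.8164

L[0,1] = 0.1705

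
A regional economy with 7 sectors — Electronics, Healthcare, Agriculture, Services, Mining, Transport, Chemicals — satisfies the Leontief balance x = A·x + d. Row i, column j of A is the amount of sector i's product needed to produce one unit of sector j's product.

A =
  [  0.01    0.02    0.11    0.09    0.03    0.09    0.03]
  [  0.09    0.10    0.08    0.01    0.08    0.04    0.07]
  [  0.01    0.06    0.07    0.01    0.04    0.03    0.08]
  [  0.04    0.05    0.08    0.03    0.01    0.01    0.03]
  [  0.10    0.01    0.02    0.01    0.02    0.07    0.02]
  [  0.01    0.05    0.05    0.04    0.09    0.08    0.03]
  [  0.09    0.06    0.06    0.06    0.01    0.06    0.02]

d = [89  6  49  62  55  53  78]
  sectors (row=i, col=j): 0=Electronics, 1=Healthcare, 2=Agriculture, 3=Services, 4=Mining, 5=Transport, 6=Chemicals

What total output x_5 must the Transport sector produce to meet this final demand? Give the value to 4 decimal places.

Form M = I − A:
  [  0.99   -0.02   -0.11   -0.09   -0.03   -0.09   -0.03]
  [ -0.09    0.90   -0.08   -0.01   -0.08   -0.04   -0.07]
  [ -0.01   -0.06    0.93   -0.01   -0.04   -0.03   -0.08]
  [ -0.04   -0.05   -0.08    0.97   -0.01   -0.01   -0.03]
  [ -0.10   -0.01   -0.02   -0.01    0.98   -0.07   -0.02]
  [ -0.01   -0.05   -0.05   -0.04   -0.09    0.92   -0.03]
  [ -0.09   -0.06   -0.06   -0.06   -0.01   -0.06    0.98]
Leontief inverse L = M⁻¹:
  [  1.0320    0.0494    0.1465    0.1065    0.0540    0.1167    0.0550]
  [  0.1274    1.1371    0.1293    0.0357    0.1109    0.0816    0.1015]
  [  0.0356    0.0859    1.0997    0.0246    0.0593    0.0544    0.1006]
  [  0.0571    0.0715    0.1078    1.0425    0.0258    0.0287    0.0490]
  [  0.1129    0.0263    0.0476    0.0280    1.0373    0.0952    0.0342]
  [  0.0372    0.0756    0.0810    0.0551    0.1136    1.1091    0.0511]
  [  0.1117    0.0887    0.1007    0.0810    0.0345    0.0897    1.0443]
Total output x = L · d:
  x_0 = 1.0320·89 + 0.0494·6 + 0.1465·49 + 0.1065·62 + 0.0540·55 + 0.1167·53 + 0.0550·78 = 119.3730
  x_1 = 0.1274·89 + 1.1371·6 + 0.1293·49 + 0.0357·62 + 0.1109·55 + 0.0816·53 + 0.1015·78 = 45.0434
  x_2 = 0.0356·89 + 0.0859·6 + 1.0997·49 + 0.0246·62 + 0.0593·55 + 0.0544·53 + 0.1006·78 = 73.0832
  x_3 = 0.0571·89 + 0.0715·6 + 0.1078·49 + 1.0425·62 + 0.0258·55 + 0.0287·53 + 0.0490·78 = 82.1874
  x_4 = 0.1129·89 + 0.0263·6 + 0.0476·49 + 0.0280·62 + 1.0373·55 + 0.0952·53 + 0.0342·78 = 79.0346
  x_5 = 0.0372·89 + 0.0756·6 + 0.0810·49 + 0.0551·62 + 0.1136·55 + 1.1091·53 + 0.0511·78 = 80.1703
  x_6 = 0.1117·89 + 0.0887·6 + 0.1007·49 + 0.0810·62 + 0.0345·55 + 0.0897·53 + 1.0443·78 = 108.5336

80.1703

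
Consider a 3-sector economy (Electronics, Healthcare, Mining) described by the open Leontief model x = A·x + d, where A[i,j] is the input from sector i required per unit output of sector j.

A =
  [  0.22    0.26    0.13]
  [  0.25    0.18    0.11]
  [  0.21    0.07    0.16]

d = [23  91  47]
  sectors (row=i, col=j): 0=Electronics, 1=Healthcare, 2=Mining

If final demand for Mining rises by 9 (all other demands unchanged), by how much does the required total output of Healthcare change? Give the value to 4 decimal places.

Form M = I − A:
  [  0.78   -0.26   -0.13]
  [ -0.25    0.82   -0.11]
  [ -0.21   -0.07    0.84]
Leontief inverse L = M⁻¹:
  [  1.5272    0.5101    0.3031]
  [  0.5227    1.4079    0.2653]
  [  0.4253    0.2448    1.2884]
Total output x = L · d:
  x_0 = 1.5272·23 + 0.5101·91 + 0.3031·47 = 95.7916
  x_1 = 0.5227·23 + 1.4079·91 + 0.2653·47 = 152.6046
  x_2 = 0.4253·23 + 0.2448·91 + 1.2884·47 = 92.6173
Δx_1 = L[1,2] · Δd_2 = 0.2653 · 9 = 2.3873

2.3873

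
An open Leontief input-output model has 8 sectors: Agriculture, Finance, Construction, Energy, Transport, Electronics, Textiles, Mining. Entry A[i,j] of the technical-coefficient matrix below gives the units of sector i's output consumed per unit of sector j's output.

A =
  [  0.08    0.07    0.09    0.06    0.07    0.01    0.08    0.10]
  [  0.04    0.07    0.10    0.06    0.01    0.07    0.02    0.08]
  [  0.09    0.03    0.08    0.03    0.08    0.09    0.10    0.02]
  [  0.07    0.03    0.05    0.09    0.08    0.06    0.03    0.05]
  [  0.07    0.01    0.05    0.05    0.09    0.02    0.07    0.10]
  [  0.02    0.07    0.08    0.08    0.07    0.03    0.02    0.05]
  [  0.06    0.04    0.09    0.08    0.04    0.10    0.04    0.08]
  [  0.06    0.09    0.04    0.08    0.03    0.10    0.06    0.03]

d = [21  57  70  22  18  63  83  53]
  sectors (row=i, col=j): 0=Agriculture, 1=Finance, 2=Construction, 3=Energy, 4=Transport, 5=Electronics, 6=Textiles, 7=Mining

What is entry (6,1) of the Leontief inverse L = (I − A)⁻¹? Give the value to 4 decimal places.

Form M = I − A:
  [  0.92   -0.07   -0.09   -0.06   -0.07   -0.01   -0.08   -0.10]
  [ -0.04    0.93   -0.10   -0.06   -0.01   -0.07   -0.02   -0.08]
  [ -0.09   -0.03    0.92   -0.03   -0.08   -0.09   -0.10   -0.02]
  [ -0.07   -0.03   -0.05    0.91   -0.08   -0.06   -0.03   -0.05]
  [ -0.07   -0.01   -0.05   -0.05    0.91   -0.02   -0.07   -0.10]
  [ -0.02   -0.07   -0.08   -0.08   -0.07    0.97   -0.02   -0.05]
  [ -0.06   -0.04   -0.09   -0.08   -0.04   -0.10    0.96   -0.08]
  [ -0.06   -0.09   -0.04   -0.08   -0.03   -0.10   -0.06    0.97]
Leontief inverse L = M⁻¹:
  [  1.1512    0.1263    0.1690    0.1316    0.1343    0.0797    0.1423    0.1691]
  [  0.0936    1.1168    0.1633    0.1168    0.0610    0.1254    0.0669    0.1294]
  [  0.1539    0.0798    1.1558    0.0959    0.1439    0.1486    0.1569    0.0867]
  [  0.1265    0.0737    0.1122    1.1493    0.1369    0.1101    0.0786    0.1070]
  [  0.1288    0.0553    0.1121    0.1099    1.1453    0.0750    0.1219    0.1578]
  [  0.0714    0.1090    0.1370    0.1322    0.1195    1.0797    0.0640    0.0992]
  [  0.1233    0.0933    0.1632    0.1482    0.1031    0.1619    1.0952    0.1407]
  [  0.1156    0.1395    0.1102    0.1439    0.0853    0.1554    0.1061    1.0896]
Total output x = L · d:
  x_0 = 1.1512·21 + 0.1263·57 + 0.1690·70 + 0.1316·22 + 0.1343·18 + 0.0797·63 + 0.1423·83 + 0.1691·53 = 74.3056
  x_1 = 0.0936·21 + 1.1168·57 + 0.1633·70 + 0.1168·22 + 0.0610·18 + 0.1254·63 + 0.0669·83 + 0.1294·53 = 101.0343
  x_2 = 0.1539·21 + 0.0798·57 + 1.1558·70 + 0.0959·22 + 0.1439·18 + 0.1486·63 + 0.1569·83 + 0.0867·53 = 120.3606
  x_3 = 0.1265·21 + 0.0737·57 + 0.1122·70 + 1.1493·22 + 0.1369·18 + 0.1101·63 + 0.0786·83 + 0.1070·53 = 61.5945
  x_4 = 0.1288·21 + 0.0553·57 + 0.1121·70 + 0.1099·22 + 1.1453·18 + 0.0750·63 + 0.1219·83 + 0.1578·53 = 59.9486
  x_5 = 0.0714·21 + 0.1090·57 + 0.1370·70 + 0.1322·22 + 0.1195·18 + 1.0797·63 + 0.0640·83 + 0.0992·53 = 100.9572
  x_6 = 0.1233·21 + 0.0933·57 + 0.1632·70 + 0.1482·22 + 0.1031·18 + 0.1619·63 + 1.0952·83 + 0.1407·53 = 133.0050
  x_7 = 0.1156·21 + 0.1395·57 + 0.1102·70 + 0.1439·22 + 0.0853·18 + 0.1554·63 + 0.1061·83 + 1.0896·53 = 99.1422

L[6,1] = 0.0933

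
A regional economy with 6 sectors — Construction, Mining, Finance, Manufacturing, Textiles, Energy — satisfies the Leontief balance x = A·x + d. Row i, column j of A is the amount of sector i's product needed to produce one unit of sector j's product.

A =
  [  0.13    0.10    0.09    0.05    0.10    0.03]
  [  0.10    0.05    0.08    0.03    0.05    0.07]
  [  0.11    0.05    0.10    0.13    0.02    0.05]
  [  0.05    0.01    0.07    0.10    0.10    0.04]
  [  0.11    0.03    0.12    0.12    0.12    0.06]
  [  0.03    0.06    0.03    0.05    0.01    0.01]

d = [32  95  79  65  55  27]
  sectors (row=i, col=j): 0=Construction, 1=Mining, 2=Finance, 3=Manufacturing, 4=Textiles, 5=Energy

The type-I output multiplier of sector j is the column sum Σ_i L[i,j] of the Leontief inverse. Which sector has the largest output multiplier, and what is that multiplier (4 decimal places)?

Construction (1.9314)

Form M = I − A:
  [  0.87   -0.10   -0.09   -0.05   -0.10   -0.03]
  [ -0.10    0.95   -0.08   -0.03   -0.05   -0.07]
  [ -0.11   -0.05    0.90   -0.13   -0.02   -0.05]
  [ -0.05   -0.01   -0.07    0.90   -0.10   -0.04]
  [ -0.11   -0.03   -0.12   -0.12    0.88   -0.06]
  [ -0.03   -0.06   -0.03   -0.05   -0.01    0.99]
Leontief inverse L = M⁻¹:
  [  1.2183    0.1481    0.1690    0.1230    0.1655    0.0709]
  [  0.1619    1.0868    0.1350    0.0826    0.0937    0.0976]
  [  0.1814    0.0901    1.1653    0.1961    0.0754    0.0832]
  [  0.1086    0.0394    0.1269    1.1606    0.1501    0.0685]
  [  0.2014    0.0784    0.2058    0.2083    1.1932    0.1028]
  [  0.0597    0.0759    0.0571    0.0754    0.0326    1.0252]
Total output x = L · d:
  x_0 = 1.2183·32 + 0.1481·95 + 0.1690·79 + 0.1230·65 + 0.1655·55 + 0.0709·27 = 85.4209
  x_1 = 0.1619·32 + 1.0868·95 + 0.1350·79 + 0.0826·65 + 0.0937·55 + 0.0976·27 = 132.2494
  x_2 = 0.1814·32 + 0.0901·95 + 1.1653·79 + 0.1961·65 + 0.0754·55 + 0.0832·27 = 125.5713
  x_3 = 0.1086·32 + 0.0394·95 + 0.1269·79 + 1.1606·65 + 0.1501·55 + 0.0685·27 = 102.7930
  x_4 = 0.2014·32 + 0.0784·95 + 0.2058·79 + 0.2083·65 + 1.1932·55 + 0.1028·27 = 112.0998
  x_5 = 0.0597·32 + 0.0759·95 + 0.0571·79 + 0.0754·65 + 0.0326·55 + 1.0252·27 = 48.0054
Output multipliers (column sums of L):
  Construction: 1.9314
  Mining: 1.5187
  Finance: 1.8592
  Manufacturing: 1.8461
  Textiles: 1.7106
  Energy: 1.4482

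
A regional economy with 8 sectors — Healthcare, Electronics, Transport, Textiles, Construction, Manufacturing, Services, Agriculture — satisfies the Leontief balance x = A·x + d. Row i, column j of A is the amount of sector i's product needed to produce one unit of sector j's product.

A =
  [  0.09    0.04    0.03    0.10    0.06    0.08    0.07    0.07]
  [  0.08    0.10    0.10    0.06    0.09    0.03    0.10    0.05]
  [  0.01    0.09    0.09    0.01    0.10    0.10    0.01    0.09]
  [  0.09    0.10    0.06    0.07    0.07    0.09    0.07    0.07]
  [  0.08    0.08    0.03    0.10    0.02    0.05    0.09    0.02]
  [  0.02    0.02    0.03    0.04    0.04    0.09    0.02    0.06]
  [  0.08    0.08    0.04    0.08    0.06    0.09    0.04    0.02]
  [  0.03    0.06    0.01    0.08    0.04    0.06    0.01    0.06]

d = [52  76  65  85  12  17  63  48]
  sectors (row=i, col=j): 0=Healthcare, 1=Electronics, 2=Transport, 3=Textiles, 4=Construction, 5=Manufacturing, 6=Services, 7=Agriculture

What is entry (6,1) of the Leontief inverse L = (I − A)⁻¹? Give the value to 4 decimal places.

Form M = I − A:
  [  0.91   -0.04   -0.03   -0.10   -0.06   -0.08   -0.07   -0.07]
  [ -0.08    0.90   -0.10   -0.06   -0.09   -0.03   -0.10   -0.05]
  [ -0.01   -0.09    0.91   -0.01   -0.10   -0.10   -0.01   -0.09]
  [ -0.09   -0.10   -0.06    0.93   -0.07   -0.09   -0.07   -0.07]
  [ -0.08   -0.08   -0.03   -0.10    0.98   -0.05   -0.09   -0.02]
  [ -0.02   -0.02   -0.03   -0.04   -0.04    0.91   -0.02   -0.06]
  [ -0.08   -0.08   -0.04   -0.08   -0.06   -0.09    0.96   -0.02]
  [ -0.03   -0.06   -0.01   -0.08   -0.04   -0.06   -0.01    0.94]
Leontief inverse L = M⁻¹:
  [  1.1562    0.1125    0.0781    0.1740    0.1209    0.1586    0.1255    0.1279]
  [  0.1561    1.1901    0.1633    0.1425    0.1654    0.1182    0.1666    0.1158]
  [  0.0601    0.1561    1.1373    0.0697    0.1551    0.1658    0.0571    0.1420]
  [  0.1644    0.1851    0.1198    1.1525    0.1427    0.1779    0.1351    0.1367]
  [  0.1428    0.1488    0.0786    0.1656    1.0793    0.1207    0.1433    0.0721]
  [  0.0522    0.0589    0.0563    0.0788    0.0730    1.1343    0.0477    0.0932]
  [  0.1409    0.1476    0.0886    0.1457    0.1182    0.1610    1.0941    0.0737]
  [  0.0724    0.1086    0.0431    0.1271    0.0801    0.1088    0.0475    1.0982]
Total output x = L · d:
  x_0 = 1.1562·52 + 0.1125·76 + 0.0781·65 + 0.1740·85 + 0.1209·12 + 0.1586·17 + 0.1255·63 + 0.1279·48 = 106.7354
  x_1 = 0.1561·52 + 1.1901·76 + 0.1633·65 + 0.1425·85 + 0.1654·12 + 0.1182·17 + 0.1666·63 + 0.1158·48 = 141.3354
  x_2 = 0.0601·52 + 0.1561·76 + 1.1373·65 + 0.0697·85 + 0.1551·12 + 0.1658·17 + 0.0571·63 + 0.1420·48 = 109.9281
  x_3 = 0.1644·52 + 0.1851·76 + 0.1198·65 + 1.1525·85 + 0.1427·12 + 0.1779·17 + 0.1351·63 + 0.1367·48 = 148.1740
  x_4 = 0.1428·52 + 0.1488·76 + 0.0786·65 + 0.1656·85 + 1.0793·12 + 0.1207·17 + 0.1433·63 + 0.0721·48 = 65.4084
  x_5 = 0.0522·52 + 0.0589·76 + 0.0563·65 + 0.0788·85 + 0.0730·12 + 1.1343·17 + 0.0477·63 + 0.0932·48 = 45.1838
  x_6 = 0.1409·52 + 0.1476·76 + 0.0886·65 + 0.1457·85 + 0.1182·12 + 0.1610·17 + 1.0941·63 + 0.0737·48 = 113.3027
  x_7 = 0.0724·52 + 0.1086·76 + 0.0431·65 + 0.1271·85 + 0.0801·12 + 0.1088·17 + 0.0475·63 + 1.0982·48 = 84.1444

L[6,1] = 0.1476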